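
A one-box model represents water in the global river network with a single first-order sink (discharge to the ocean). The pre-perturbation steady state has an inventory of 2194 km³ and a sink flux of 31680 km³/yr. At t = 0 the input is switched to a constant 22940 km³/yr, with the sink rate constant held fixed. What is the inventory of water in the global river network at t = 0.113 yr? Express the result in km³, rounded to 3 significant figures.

The sink rate constant is k = F₀/M₀ = 31680/2194 = 14.44 yr⁻¹.
Solving dM/dt = F₁ − kM with M(0) = M₀ gives M(t) = F₁/k + (M₀ − F₁/k)·e^(−kt).
F₁/k = 22940/14.44 = 1588.7 km³; kt = 14.44 × 0.113 = 1.632, e^(−kt) = 0.1956.
M(0.113) = 1588.7 + (2194 − 1588.7) × 0.1956 = 1588.7 + 118.4 = 1707.1 km³.

1710 km³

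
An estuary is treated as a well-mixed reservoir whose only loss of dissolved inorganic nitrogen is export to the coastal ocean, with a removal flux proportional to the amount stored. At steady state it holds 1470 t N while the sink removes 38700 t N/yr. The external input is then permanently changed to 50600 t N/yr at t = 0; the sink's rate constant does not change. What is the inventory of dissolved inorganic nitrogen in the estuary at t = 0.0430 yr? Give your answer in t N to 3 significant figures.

1780 t N

The sink rate constant is k = F₀/M₀ = 38700/1470 = 26.33 yr⁻¹.
Solving dM/dt = F₁ − kM with M(0) = M₀ gives M(t) = F₁/k + (M₀ − F₁/k)·e^(−kt).
F₁/k = 50600/26.33 = 1922.0 t N; kt = 26.33 × 0.0430 = 1.132, e^(−kt) = 0.3224.
M(0.0430) = 1922.0 + (1470 − 1922.0) × 0.3224 = 1922.0 − 145.7 = 1776.3 t N.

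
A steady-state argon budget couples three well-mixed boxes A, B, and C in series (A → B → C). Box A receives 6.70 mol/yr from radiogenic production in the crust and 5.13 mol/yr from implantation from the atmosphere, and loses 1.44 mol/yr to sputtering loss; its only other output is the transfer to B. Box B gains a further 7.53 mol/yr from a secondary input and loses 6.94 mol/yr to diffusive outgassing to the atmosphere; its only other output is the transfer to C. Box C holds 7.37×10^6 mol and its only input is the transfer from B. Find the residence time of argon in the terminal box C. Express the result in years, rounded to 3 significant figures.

671000 yr

Box A: F(A→B) = (6.70 + 5.13) − 1.44 = 10.390 mol/yr.
Box B: F(B→C) = (10.390 + 7.53) − 6.94 = 10.980 mol/yr.
Box C throughput = its input = 10.980 mol/yr; τ = 7.37×10^6 / 10.980 = 671200 yr.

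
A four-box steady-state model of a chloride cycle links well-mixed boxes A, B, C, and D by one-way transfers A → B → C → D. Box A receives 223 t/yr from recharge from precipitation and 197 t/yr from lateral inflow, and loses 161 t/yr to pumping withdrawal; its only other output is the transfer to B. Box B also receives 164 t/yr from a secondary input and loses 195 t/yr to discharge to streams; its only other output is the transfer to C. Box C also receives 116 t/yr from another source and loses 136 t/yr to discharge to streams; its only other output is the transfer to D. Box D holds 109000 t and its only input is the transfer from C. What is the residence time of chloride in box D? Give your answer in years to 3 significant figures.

Box A: F(A→B) = (223 + 197) − 161 = 259.00 t/yr.
Box B: F(B→C) = (259.00 + 164) − 195 = 228.00 t/yr.
Box C: F(C→D) = (228.00 + 116) − 136 = 208.00 t/yr.
Box D throughput = its input = 208.00 t/yr; τ = 109000 / 208.00 = 524.0 yr.

524 yr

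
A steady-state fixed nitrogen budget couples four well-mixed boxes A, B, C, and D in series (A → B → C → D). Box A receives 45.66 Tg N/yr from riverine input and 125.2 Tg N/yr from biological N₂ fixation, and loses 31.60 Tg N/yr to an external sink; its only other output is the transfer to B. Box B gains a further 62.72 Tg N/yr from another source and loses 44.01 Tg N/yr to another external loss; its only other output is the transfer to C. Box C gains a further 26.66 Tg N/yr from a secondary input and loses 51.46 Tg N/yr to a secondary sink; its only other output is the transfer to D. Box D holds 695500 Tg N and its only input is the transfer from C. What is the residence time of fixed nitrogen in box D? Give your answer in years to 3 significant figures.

Box A: F(A→B) = (45.66 + 125.2) − 31.60 = 139.26 Tg N/yr.
Box B: F(B→C) = (139.26 + 62.72) − 44.01 = 157.97 Tg N/yr.
Box C: F(C→D) = (157.97 + 26.66) − 51.46 = 133.17 Tg N/yr.
Box D throughput = its input = 133.17 Tg N/yr; τ = 695500 / 133.17 = 5223 yr.

5220 yr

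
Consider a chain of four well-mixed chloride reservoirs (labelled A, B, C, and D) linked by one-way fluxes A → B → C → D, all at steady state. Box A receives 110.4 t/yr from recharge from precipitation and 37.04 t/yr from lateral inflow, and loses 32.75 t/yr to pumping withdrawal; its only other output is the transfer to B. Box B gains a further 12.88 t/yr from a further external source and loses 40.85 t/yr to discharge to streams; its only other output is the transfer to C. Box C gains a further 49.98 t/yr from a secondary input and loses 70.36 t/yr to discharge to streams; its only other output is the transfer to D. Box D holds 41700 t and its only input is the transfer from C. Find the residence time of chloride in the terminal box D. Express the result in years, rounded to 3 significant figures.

629 yr

Box A: F(A→B) = (110.4 + 37.04) − 32.75 = 114.69 t/yr.
Box B: F(B→C) = (114.69 + 12.88) − 40.85 = 86.720 t/yr.
Box C: F(C→D) = (86.720 + 49.98) − 70.36 = 66.340 t/yr.
Box D throughput = its input = 66.340 t/yr; τ = 41700 / 66.340 = 628.6 yr.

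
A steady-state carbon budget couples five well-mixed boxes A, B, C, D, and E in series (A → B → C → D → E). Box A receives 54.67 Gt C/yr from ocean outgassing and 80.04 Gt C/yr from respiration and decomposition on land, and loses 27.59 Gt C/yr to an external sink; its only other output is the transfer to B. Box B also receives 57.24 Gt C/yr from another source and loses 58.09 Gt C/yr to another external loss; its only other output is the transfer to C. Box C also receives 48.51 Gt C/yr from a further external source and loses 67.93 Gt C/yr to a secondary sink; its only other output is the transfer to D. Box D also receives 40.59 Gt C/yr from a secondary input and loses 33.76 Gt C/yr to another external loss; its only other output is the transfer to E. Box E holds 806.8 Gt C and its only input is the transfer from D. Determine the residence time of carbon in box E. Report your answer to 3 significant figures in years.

Box A: F(A→B) = (54.67 + 80.04) − 27.59 = 107.12 Gt C/yr.
Box B: F(B→C) = (107.12 + 57.24) − 58.09 = 106.27 Gt C/yr.
Box C: F(C→D) = (106.27 + 48.51) − 67.93 = 86.850 Gt C/yr.
Box D: F(D→E) = (86.850 + 40.59) − 33.76 = 93.680 Gt C/yr.
Box E throughput = its input = 93.680 Gt C/yr; τ = 806.8 / 93.680 = 8.612 yr.

8.61 yr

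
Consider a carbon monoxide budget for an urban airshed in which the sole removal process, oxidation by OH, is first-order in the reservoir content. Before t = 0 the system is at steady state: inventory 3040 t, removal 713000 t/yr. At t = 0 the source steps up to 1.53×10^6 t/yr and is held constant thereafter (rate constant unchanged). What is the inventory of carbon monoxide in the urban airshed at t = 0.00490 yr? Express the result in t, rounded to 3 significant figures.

Residence time τ = M₀/F₀ = 0.004264 yr. The eventual steady state is M_∞ = M₀·(F₁/F₀) = 3040 × 1.53×10^6/713000 = 6523.4 t.
The anomaly ΔM(t) = M(t) − M_∞ decays as ΔM₀·e^(−t/τ) with ΔM₀ = 3040 − 6523.4 = −3483 t.
At t = 0.00490 yr, e^(−t/τ) = e^(−1.149) = 0.3169, so ΔM = −1104 t and M = 6523.4 − 1104 = 5419.6 t.

5420 t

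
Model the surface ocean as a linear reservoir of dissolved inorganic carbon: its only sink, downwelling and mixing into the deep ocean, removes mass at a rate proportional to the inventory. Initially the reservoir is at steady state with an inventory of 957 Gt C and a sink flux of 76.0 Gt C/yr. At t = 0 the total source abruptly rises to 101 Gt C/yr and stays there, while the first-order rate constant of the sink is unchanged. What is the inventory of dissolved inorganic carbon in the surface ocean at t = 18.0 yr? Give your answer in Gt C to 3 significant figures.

The sink rate constant is k = F₀/M₀ = 76.0/957 = 0.07941 yr⁻¹.
Solving dM/dt = F₁ − kM with M(0) = M₀ gives M(t) = F₁/k + (M₀ − F₁/k)·e^(−kt).
F₁/k = 101/0.07941 = 1271.8 Gt C; kt = 0.07941 × 18.0 = 1.429, e^(−kt) = 0.2394.
M(18.0) = 1271.8 + (957 − 1271.8) × 0.2394 = 1271.8 − 75.38 = 1196.4 Gt C.

1200 Gt C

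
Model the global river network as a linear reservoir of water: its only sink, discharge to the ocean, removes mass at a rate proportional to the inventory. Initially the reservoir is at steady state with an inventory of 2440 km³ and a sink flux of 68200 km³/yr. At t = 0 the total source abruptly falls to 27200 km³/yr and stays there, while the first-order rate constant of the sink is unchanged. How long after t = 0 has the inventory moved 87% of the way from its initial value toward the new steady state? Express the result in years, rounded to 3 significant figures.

0.0730 yr

τ = M₀/F₀ = 2440/68200 = 0.03578 yr.
The remaining gap fraction is e^(−t/τ); 87% covered ⇒ e^(−t/τ) = 0.130.
t = −τ ln(0.130) = 0.03578 × 2.040 = 0.07299 yr.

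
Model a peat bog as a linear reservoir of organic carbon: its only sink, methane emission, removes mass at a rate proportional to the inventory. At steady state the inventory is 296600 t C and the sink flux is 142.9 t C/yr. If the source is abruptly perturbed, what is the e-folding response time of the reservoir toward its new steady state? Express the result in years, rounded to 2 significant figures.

2100 yr

For a linear reservoir the response time equals the residence time τ = M/F.
τ = 296600 / 142.9 = 2076 yr.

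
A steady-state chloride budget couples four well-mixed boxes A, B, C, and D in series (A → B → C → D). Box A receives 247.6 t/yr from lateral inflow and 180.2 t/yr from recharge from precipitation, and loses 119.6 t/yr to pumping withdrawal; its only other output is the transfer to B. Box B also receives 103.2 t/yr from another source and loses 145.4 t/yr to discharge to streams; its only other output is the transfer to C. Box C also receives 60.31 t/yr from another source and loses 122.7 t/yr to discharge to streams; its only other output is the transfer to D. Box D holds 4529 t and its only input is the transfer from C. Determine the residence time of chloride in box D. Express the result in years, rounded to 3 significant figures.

22.2 yr

Box A: F(A→B) = (247.6 + 180.2) − 119.6 = 308.20 t/yr.
Box B: F(B→C) = (308.20 + 103.2) − 145.4 = 266.00 t/yr.
Box C: F(C→D) = (266.00 + 60.31) − 122.7 = 203.61 t/yr.
Box D throughput = its input = 203.61 t/yr; τ = 4529 / 203.61 = 22.24 yr.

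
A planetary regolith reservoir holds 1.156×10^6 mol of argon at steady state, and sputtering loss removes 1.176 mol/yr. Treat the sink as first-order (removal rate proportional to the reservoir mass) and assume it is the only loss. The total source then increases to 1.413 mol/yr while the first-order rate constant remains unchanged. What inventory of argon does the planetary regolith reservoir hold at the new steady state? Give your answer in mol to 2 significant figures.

Rate constant k = F/M = 1.176 / 1.156×10^6 = 1.017×10^-6 yr⁻¹.
At the new steady state, source = k·M_new ⇒ M_new = 1.413 / 1.017×10^-6 = 1.389×10^6 mol.
(Equivalently M_new = M × F_new/F_old = 1.156×10^6 × 1.413/1.176.)

1.4×10^6 mol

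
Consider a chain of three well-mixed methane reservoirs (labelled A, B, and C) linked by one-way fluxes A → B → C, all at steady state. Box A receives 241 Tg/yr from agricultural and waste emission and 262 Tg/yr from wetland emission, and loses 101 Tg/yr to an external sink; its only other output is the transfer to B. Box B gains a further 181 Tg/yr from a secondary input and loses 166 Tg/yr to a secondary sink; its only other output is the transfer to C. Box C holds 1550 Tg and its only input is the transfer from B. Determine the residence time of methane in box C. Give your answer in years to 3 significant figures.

3.72 yr

Box A: F(A→B) = (241 + 262) − 101 = 402.00 Tg/yr.
Box B: F(B→C) = (402.00 + 181) − 166 = 417.00 Tg/yr.
Box C throughput = its input = 417.00 Tg/yr; τ = 1550 / 417.00 = 3.717 yr.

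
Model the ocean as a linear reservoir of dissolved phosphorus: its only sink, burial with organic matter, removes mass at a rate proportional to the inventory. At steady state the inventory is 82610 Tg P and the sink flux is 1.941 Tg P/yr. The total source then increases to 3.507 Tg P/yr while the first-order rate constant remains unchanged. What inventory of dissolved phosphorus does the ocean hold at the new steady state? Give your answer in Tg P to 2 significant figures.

150000 Tg P

Rate constant k = F/M = 1.941 / 82610 = 2.350×10^-5 yr⁻¹.
At the new steady state, source = k·M_new ⇒ M_new = 3.507 / 2.350×10^-5 = 149300 Tg P.
(Equivalently M_new = M × F_new/F_old = 82610 × 3.507/1.941.)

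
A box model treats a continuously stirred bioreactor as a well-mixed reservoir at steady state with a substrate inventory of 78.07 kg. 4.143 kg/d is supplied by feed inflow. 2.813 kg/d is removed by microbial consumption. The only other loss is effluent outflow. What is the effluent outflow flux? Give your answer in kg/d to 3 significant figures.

At steady state ΣF_in = ΣF_out.
ΣF_in = 4.1430 kg/d.
Effluent outflow flux = ΣF_in − (2.813) = 4.1430 − 2.813 = 1.330 kg/d.

1.33 kg/d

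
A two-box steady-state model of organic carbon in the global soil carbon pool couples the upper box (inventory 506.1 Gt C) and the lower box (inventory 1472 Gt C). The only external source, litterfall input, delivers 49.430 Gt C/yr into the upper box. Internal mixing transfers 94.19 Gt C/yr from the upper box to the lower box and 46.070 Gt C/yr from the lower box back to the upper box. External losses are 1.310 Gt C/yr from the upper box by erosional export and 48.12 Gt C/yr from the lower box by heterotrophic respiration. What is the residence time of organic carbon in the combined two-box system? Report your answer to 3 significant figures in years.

40.0 yr

Residence time in the combined system uses the total inventory and the total *external* removal — internal exchanges between the two boxes cancel.
M_total = 506.1 + 1472 = 1978.1 Gt C.
ΣF_external_out = 1.310 + 48.12 = 49.430 Gt C/yr.
τ = M_total / ΣF_ext = 1978.1 / 49.430 = 40.02 yr.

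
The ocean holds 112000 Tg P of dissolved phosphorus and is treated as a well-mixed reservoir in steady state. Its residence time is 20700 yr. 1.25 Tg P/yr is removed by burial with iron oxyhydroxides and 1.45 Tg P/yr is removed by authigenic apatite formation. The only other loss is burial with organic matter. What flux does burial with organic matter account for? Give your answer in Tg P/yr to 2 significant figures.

Total removal F = M/τ = 112000 / 20700 = 5.411 Tg P/yr.
Burial with organic matter = F − (1.25 + 1.45) = 5.411 − 2.700 = 2.711 Tg P/yr.

2.7 Tg P/yr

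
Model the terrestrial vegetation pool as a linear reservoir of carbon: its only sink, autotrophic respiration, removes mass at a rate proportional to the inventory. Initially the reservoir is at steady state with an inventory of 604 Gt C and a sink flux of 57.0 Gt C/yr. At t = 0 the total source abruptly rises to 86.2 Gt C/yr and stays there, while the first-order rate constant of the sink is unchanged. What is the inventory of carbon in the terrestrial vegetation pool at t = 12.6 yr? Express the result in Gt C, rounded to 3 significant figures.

819 Gt C

Residence time τ = M₀/F₀ = 10.60 yr. The eventual steady state is M_∞ = M₀·(F₁/F₀) = 604 × 86.2/57.0 = 913.42 Gt C.
The anomaly ΔM(t) = M(t) − M_∞ decays as ΔM₀·e^(−t/τ) with ΔM₀ = 604 − 913.42 = −309.4 Gt C.
At t = 12.6 yr, e^(−t/τ) = e^(−1.189) = 0.3045, so ΔM = −94.22 Gt C and M = 913.42 − 94.22 = 819.20 Gt C.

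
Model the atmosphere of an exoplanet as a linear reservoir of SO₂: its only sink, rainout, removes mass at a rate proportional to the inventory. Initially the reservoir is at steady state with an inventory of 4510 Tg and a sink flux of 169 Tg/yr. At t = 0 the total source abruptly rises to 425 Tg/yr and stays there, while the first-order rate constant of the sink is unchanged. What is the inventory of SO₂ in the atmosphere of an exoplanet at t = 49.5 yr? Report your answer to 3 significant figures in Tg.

Residence time τ = M₀/F₀ = 26.69 yr. The eventual steady state is M_∞ = M₀·(F₁/F₀) = 4510 × 425/169 = 11342 Tg.
The anomaly ΔM(t) = M(t) − M_∞ decays as ΔM₀·e^(−t/τ) with ΔM₀ = 4510 − 11342 = −6832 Tg.
At t = 49.5 yr, e^(−t/τ) = e^(−1.855) = 0.1565, so ΔM = −1069 Tg and M = 11342 − 1069 = 10273 Tg.

10300 Tg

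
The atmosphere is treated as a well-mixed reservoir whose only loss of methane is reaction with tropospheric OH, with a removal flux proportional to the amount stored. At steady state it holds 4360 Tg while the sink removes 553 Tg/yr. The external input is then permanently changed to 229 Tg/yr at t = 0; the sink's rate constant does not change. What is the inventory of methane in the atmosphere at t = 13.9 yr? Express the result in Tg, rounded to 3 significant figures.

τ = M₀/F₀ = 4360/553 = 7.884 yr; rate constant k = 1/τ.
New steady state M_∞ = F₁/k = F₁·τ = 229 × 7.884 = 1805.5 Tg.
M(t) = M_∞ + (M₀ − M_∞)·e^(−t/τ); t/τ = 13.9/7.884 = 1.763, so e^(−t/τ) = 0.1715.
M(t) = 1805.5 + 2555 × 0.1715 = 2243.7 Tg.

2240 Tg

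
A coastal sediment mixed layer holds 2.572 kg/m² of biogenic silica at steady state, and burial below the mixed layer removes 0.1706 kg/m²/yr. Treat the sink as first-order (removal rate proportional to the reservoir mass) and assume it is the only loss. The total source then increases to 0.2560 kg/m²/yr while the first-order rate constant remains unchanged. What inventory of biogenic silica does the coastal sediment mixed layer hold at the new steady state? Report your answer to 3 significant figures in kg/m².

Rate constant k = F/M = 0.1706 / 2.572 = 0.06633 yr⁻¹.
At the new steady state, source = k·M_new ⇒ M_new = 0.2560 / 0.06633 = 3.860 kg/m².
(Equivalently M_new = M × F_new/F_old = 2.572 × 0.2560/0.1706.)

3.86 kg/m²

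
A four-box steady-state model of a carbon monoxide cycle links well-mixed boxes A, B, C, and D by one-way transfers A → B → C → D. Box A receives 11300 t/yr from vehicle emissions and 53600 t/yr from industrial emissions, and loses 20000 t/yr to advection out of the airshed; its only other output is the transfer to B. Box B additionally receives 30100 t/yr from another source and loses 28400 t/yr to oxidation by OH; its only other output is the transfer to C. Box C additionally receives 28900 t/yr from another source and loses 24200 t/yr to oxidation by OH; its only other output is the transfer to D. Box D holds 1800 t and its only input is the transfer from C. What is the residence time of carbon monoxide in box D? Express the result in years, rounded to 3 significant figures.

0.0351 yr

Box A: F(A→B) = (11300 + 53600) − 20000 = 44900 t/yr.
Box B: F(B→C) = (44900 + 30100) − 28400 = 46600 t/yr.
Box C: F(C→D) = (46600 + 28900) − 24200 = 51300 t/yr.
Box D throughput = its input = 51300 t/yr; τ = 1800 / 51300 = 0.03509 yr.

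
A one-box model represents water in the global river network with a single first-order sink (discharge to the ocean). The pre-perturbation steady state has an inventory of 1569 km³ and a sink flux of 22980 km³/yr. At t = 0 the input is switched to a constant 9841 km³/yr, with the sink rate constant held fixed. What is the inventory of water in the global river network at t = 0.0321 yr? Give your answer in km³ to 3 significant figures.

1230 km³

The sink rate constant is k = F₀/M₀ = 22980/1569 = 14.65 yr⁻¹.
Solving dM/dt = F₁ − kM with M(0) = M₀ gives M(t) = F₁/k + (M₀ − F₁/k)·e^(−kt).
F₁/k = 9841/14.65 = 671.91 km³; kt = 14.65 × 0.0321 = 0.4701, e^(−kt) = 0.6249.
M(0.0321) = 671.91 + (1569 − 671.91) × 0.6249 = 671.91 + 560.6 = 1232.5 km³.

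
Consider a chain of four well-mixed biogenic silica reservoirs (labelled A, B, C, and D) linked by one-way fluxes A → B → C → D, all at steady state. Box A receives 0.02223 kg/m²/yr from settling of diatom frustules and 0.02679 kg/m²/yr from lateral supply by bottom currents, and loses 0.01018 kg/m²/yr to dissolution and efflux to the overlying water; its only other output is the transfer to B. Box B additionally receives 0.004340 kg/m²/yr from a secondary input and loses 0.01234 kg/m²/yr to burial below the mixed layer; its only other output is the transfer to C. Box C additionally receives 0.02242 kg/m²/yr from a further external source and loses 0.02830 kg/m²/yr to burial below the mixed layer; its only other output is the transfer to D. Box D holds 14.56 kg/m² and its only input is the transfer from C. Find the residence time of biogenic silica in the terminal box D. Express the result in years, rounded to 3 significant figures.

583 yr

Box A: F(A→B) = (0.02223 + 0.02679) − 0.01018 = 0.038840 kg/m²/yr.
Box B: F(B→C) = (0.038840 + 0.004340) − 0.01234 = 0.030840 kg/m²/yr.
Box C: F(C→D) = (0.030840 + 0.02242) − 0.02830 = 0.024960 kg/m²/yr.
Box D throughput = its input = 0.024960 kg/m²/yr; τ = 14.56 / 0.024960 = 583.3 yr.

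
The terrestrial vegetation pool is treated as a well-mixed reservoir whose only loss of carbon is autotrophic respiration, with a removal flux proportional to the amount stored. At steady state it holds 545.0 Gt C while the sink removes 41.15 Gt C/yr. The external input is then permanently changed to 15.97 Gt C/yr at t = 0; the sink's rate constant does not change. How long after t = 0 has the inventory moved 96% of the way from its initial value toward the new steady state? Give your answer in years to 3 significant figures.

42.6 yr

τ = M₀/F₀ = 545.0/41.15 = 13.24 yr.
The remaining gap fraction is e^(−t/τ); 96% covered ⇒ e^(−t/τ) = 0.0400.
t = −τ ln(0.0400) = 13.24 × 3.219 = 42.63 yr.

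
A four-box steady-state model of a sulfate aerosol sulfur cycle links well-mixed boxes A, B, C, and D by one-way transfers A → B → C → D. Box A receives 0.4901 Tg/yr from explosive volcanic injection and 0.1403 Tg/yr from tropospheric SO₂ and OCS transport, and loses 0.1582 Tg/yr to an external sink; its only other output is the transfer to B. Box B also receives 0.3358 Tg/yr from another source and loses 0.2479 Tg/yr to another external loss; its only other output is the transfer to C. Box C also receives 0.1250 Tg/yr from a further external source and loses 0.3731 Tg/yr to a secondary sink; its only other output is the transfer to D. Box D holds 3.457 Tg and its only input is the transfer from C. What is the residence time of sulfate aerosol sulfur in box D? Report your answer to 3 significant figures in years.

Box A: F(A→B) = (0.4901 + 0.1403) − 0.1582 = 0.47220 Tg/yr.
Box B: F(B→C) = (0.47220 + 0.3358) − 0.2479 = 0.56010 Tg/yr.
Box C: F(C→D) = (0.56010 + 0.1250) − 0.3731 = 0.31200 Tg/yr.
Box D throughput = its input = 0.31200 Tg/yr; τ = 3.457 / 0.31200 = 11.08 yr.

11.1 yr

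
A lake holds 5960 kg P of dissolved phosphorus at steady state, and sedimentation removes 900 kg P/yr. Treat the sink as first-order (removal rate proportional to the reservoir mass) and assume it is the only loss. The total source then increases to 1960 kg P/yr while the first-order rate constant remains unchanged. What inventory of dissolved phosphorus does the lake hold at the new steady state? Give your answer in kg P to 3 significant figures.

13000 kg P

Rate constant k = F/M = 900 / 5960 = 0.1510 yr⁻¹.
At the new steady state, source = k·M_new ⇒ M_new = 1960 / 0.1510 = 12980 kg P.
(Equivalently M_new = M × F_new/F_old = 5960 × 1960/900.)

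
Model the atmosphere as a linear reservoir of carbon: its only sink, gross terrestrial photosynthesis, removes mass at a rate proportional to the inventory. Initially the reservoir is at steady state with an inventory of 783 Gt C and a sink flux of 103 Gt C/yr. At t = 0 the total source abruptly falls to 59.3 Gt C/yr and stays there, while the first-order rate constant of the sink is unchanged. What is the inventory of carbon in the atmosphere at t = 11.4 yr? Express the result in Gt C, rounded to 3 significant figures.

525 Gt C

τ = M₀/F₀ = 783/103 = 7.602 yr; rate constant k = 1/τ.
New steady state M_∞ = F₁/k = F₁·τ = 59.3 × 7.602 = 450.80 Gt C.
M(t) = M_∞ + (M₀ − M_∞)·e^(−t/τ); t/τ = 11.4/7.602 = 1.500, so e^(−t/τ) = 0.2232.
M(t) = 450.80 + 332.2 × 0.2232 = 524.95 Gt C.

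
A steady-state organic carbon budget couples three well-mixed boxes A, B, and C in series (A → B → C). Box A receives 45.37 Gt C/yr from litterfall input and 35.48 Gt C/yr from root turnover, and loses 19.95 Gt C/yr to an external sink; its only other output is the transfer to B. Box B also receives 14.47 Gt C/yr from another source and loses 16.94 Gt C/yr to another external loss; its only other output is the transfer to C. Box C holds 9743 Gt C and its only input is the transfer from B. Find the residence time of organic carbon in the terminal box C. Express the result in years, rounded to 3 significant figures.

167 yr

Box A: F(A→B) = (45.37 + 35.48) − 19.95 = 60.900 Gt C/yr.
Box B: F(B→C) = (60.900 + 14.47) − 16.94 = 58.430 Gt C/yr.
Box C throughput = its input = 58.430 Gt C/yr; τ = 9743 / 58.430 = 166.7 yr.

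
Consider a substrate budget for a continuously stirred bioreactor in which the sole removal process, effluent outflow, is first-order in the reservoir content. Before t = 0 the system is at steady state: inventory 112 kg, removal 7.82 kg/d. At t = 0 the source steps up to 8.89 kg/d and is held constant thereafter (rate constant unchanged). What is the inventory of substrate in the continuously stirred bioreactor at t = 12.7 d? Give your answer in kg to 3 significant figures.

The sink rate constant is k = F₀/M₀ = 7.82/112 = 0.06982 d⁻¹.
Solving dM/dt = F₁ − kM with M(0) = M₀ gives M(t) = F₁/k + (M₀ − F₁/k)·e^(−kt).
F₁/k = 8.89/0.06982 = 127.32 kg; kt = 0.06982 × 12.7 = 0.8867, e^(−kt) = 0.4120.
M(12.7) = 127.32 + (112 − 127.32) × 0.4120 = 127.32 − 6.314 = 121.01 kg.

121 kg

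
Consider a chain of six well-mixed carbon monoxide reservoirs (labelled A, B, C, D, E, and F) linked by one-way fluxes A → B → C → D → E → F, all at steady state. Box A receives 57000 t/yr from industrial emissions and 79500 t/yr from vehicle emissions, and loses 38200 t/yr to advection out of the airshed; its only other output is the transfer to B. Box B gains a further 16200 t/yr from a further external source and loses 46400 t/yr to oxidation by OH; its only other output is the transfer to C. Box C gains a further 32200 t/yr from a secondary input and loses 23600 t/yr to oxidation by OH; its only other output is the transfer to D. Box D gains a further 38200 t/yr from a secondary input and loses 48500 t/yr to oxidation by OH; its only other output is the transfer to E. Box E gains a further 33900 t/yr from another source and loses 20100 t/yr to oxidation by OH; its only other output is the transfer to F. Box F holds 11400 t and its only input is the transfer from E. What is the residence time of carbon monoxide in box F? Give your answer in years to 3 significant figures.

0.142 yr

Box A: F(A→B) = (57000 + 79500) − 38200 = 98300 t/yr.
Box B: F(B→C) = (98300 + 16200) − 46400 = 68100 t/yr.
Box C: F(C→D) = (68100 + 32200) − 23600 = 76700 t/yr.
Box D: F(D→E) = (76700 + 38200) − 48500 = 66400 t/yr.
Box E: F(E→F) = (66400 + 33900) − 20100 = 80200 t/yr.
Box F throughput = its input = 80200 t/yr; τ = 11400 / 80200 = 0.1421 yr.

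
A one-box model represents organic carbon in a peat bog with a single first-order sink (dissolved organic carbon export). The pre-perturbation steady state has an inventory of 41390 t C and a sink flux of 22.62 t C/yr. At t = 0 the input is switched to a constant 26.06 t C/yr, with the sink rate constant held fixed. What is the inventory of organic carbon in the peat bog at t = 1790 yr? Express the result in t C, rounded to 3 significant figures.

τ = M₀/F₀ = 41390/22.62 = 1830 yr; rate constant k = 1/τ.
New steady state M_∞ = F₁/k = F₁·τ = 26.06 × 1830 = 47685 t C.
M(t) = M_∞ + (M₀ − M_∞)·e^(−t/τ); t/τ = 1790/1830 = 0.9783, so e^(−t/τ) = 0.3760.
M(t) = 47685 − 6295 × 0.3760 = 45318 t C.

45300 t C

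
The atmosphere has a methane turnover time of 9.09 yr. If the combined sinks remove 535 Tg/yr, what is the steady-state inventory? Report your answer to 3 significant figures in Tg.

τ = M/F ⇒ M = τ × F = 9.09 × 535 = 4863 Tg.

4860 Tg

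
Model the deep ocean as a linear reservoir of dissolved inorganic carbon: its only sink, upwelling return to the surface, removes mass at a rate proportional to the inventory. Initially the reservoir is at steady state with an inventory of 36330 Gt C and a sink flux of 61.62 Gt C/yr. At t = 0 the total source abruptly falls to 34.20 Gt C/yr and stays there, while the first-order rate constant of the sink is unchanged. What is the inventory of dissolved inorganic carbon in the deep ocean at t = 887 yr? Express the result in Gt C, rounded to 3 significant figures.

τ = M₀/F₀ = 36330/61.62 = 589.6 yr; rate constant k = 1/τ.
New steady state M_∞ = F₁/k = F₁·τ = 34.20 × 589.6 = 20164 Gt C.
M(t) = M_∞ + (M₀ − M_∞)·e^(−t/τ); t/τ = 887/589.6 = 1.504, so e^(−t/τ) = 0.2221.
M(t) = 20164 + 16170 × 0.2221 = 23755 Gt C.

23800 Gt C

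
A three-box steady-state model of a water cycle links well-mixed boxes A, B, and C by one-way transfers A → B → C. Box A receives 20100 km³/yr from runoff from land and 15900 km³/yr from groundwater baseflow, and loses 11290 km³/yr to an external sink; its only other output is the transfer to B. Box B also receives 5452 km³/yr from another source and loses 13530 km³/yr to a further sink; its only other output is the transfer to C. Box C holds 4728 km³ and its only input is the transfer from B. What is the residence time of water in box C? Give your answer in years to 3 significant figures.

0.284 yr

Box A: F(A→B) = (20100 + 15900) − 11290 = 24710 km³/yr.
Box B: F(B→C) = (24710 + 5452) − 13530 = 16632 km³/yr.
Box C throughput = its input = 16632 km³/yr; τ = 4728 / 16632 = 0.2843 yr.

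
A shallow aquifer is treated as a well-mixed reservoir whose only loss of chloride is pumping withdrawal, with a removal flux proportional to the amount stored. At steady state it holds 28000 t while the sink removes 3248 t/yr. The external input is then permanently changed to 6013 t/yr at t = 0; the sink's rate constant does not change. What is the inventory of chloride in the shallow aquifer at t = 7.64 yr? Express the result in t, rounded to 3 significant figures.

The sink rate constant is k = F₀/M₀ = 3248/28000 = 0.1160 yr⁻¹.
Solving dM/dt = F₁ − kM with M(0) = M₀ gives M(t) = F₁/k + (M₀ − F₁/k)·e^(−kt).
F₁/k = 6013/0.1160 = 51836 t; kt = 0.1160 × 7.64 = 0.8862, e^(−kt) = 0.4122.
M(7.64) = 51836 + (28000 − 51836) × 0.4122 = 51836 − 9825 = 42011 t.

42000 t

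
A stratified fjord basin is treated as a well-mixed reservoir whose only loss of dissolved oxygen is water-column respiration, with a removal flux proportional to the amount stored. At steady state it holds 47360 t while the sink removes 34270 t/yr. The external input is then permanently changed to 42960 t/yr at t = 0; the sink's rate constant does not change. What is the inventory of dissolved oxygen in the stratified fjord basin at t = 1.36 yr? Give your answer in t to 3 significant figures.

Residence time τ = M₀/F₀ = 1.382 yr. The eventual steady state is M_∞ = M₀·(F₁/F₀) = 47360 × 42960/34270 = 59369 t.
The anomaly ΔM(t) = M(t) − M_∞ decays as ΔM₀·e^(−t/τ) with ΔM₀ = 47360 − 59369 = −12010 t.
At t = 1.36 yr, e^(−t/τ) = e^(−0.9841) = 0.3738, so ΔM = −4489 t and M = 59369 − 4489 = 54881 t.

54900 t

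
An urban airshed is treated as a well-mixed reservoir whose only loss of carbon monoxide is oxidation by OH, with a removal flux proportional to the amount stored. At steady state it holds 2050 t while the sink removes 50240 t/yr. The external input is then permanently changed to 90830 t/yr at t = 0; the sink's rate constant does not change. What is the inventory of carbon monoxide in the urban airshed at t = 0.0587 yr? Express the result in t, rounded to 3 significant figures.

3310 t

τ = M₀/F₀ = 2050/50240 = 0.04080 yr; rate constant k = 1/τ.
New steady state M_∞ = F₁/k = F₁·τ = 90830 × 0.04080 = 3706.2 t.
M(t) = M_∞ + (M₀ − M_∞)·e^(−t/τ); t/τ = 0.0587/0.04080 = 1.439, so e^(−t/τ) = 0.2373.
M(t) = 3706.2 − 1656 × 0.2373 = 3313.3 t.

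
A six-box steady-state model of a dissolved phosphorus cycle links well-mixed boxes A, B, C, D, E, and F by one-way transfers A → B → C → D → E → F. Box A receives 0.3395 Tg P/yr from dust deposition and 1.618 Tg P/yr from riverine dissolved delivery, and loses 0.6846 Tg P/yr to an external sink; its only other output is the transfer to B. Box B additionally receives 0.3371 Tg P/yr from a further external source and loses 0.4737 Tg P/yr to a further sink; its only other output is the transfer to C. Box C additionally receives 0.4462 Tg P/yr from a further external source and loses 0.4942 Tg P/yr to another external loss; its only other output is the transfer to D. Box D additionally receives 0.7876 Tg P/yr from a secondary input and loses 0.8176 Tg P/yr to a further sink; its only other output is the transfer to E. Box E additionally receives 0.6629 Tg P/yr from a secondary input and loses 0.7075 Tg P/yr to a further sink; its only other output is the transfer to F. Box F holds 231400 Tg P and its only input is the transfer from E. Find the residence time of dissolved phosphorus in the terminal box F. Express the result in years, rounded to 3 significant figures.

228000 yr

Box A: F(A→B) = (0.3395 + 1.618) − 0.6846 = 1.2729 Tg P/yr.
Box B: F(B→C) = (1.2729 + 0.3371) − 0.4737 = 1.1363 Tg P/yr.
Box C: F(C→D) = (1.1363 + 0.4462) − 0.4942 = 1.0883 Tg P/yr.
Box D: F(D→E) = (1.0883 + 0.7876) − 0.8176 = 1.0583 Tg P/yr.
Box E: F(E→F) = (1.0583 + 0.6629) − 0.7075 = 1.0137 Tg P/yr.
Box F throughput = its input = 1.0137 Tg P/yr; τ = 231400 / 1.0137 = 228300 yr.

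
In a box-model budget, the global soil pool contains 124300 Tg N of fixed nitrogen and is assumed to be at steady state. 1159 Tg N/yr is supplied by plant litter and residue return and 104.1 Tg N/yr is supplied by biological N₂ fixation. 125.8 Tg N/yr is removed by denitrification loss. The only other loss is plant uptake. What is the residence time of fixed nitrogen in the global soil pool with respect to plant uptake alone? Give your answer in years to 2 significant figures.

110 yr

At steady state ΣF_in = ΣF_out.
ΣF_in = 1159 + 104.1 = 1263.1 Tg N/yr.
Plant uptake flux = ΣF_in − (125.8) = 1263.1 − 125.8 = 1137 Tg N/yr.
τ = M / F = 124300 / 1137 = 109.3 yr.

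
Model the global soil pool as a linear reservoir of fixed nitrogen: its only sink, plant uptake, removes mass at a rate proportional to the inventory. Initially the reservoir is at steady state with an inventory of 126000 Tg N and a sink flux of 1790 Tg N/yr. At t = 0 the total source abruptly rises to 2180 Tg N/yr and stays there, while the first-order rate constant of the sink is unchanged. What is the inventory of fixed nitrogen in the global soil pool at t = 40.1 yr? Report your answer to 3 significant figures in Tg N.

The sink rate constant is k = F₀/M₀ = 1790/126000 = 0.01421 yr⁻¹.
Solving dM/dt = F₁ − kM with M(0) = M₀ gives M(t) = F₁/k + (M₀ − F₁/k)·e^(−kt).
F₁/k = 2180/0.01421 = 153450 Tg N; kt = 0.01421 × 40.1 = 0.5697, e^(−kt) = 0.5657.
M(40.1) = 153450 + (126000 − 153450) × 0.5657 = 153450 − 15530 = 137920 Tg N.

138000 Tg N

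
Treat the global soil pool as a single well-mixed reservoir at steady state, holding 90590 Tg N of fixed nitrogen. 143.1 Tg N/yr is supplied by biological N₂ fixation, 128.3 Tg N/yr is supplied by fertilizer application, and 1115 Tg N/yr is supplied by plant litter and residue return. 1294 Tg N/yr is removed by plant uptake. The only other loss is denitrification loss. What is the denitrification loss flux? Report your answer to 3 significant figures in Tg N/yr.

At steady state ΣF_in = ΣF_out.
ΣF_in = 143.1 + 128.3 + 1115 = 1386.4 Tg N/yr.
Denitrification loss flux = ΣF_in − (1294) = 1386.4 − 1294 = 92.40 Tg N/yr.

92.4 Tg N/yr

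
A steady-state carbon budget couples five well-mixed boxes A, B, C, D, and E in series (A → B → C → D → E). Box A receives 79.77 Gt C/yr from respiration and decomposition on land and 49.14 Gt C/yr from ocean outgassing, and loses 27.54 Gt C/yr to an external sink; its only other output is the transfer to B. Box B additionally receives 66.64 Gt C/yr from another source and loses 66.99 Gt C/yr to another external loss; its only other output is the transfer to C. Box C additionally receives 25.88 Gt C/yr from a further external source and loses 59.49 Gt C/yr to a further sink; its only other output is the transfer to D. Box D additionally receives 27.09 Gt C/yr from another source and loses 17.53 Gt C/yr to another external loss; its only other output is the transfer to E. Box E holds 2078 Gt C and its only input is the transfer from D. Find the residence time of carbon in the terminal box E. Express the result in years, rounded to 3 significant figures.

Box A: F(A→B) = (79.77 + 49.14) − 27.54 = 101.37 Gt C/yr.
Box B: F(B→C) = (101.37 + 66.64) − 66.99 = 101.02 Gt C/yr.
Box C: F(C→D) = (101.02 + 25.88) − 59.49 = 67.410 Gt C/yr.
Box D: F(D→E) = (67.410 + 27.09) − 17.53 = 76.970 Gt C/yr.
Box E throughput = its input = 76.970 Gt C/yr; τ = 2078 / 76.970 = 27.00 yr.

27.0 yr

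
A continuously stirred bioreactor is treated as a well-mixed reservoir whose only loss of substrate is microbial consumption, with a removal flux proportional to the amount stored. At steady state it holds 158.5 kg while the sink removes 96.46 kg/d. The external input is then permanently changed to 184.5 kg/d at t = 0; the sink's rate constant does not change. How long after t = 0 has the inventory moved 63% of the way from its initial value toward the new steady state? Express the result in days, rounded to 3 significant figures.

τ = M₀/F₀ = 158.5/96.46 = 1.643 d.
The remaining gap fraction is e^(−t/τ); 63% covered ⇒ e^(−t/τ) = 0.370.
t = −τ ln(0.370) = 1.643 × 0.9943 = 1.634 d.

1.63 d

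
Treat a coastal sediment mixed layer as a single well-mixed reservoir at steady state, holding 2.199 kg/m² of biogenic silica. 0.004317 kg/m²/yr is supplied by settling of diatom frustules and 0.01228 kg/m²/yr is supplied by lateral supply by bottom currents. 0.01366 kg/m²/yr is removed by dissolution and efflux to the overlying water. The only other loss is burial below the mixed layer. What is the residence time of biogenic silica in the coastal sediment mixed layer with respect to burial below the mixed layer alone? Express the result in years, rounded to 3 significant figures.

749 yr

At steady state ΣF_in = ΣF_out.
ΣF_in = 0.004317 + 0.01228 = 0.016597 kg/m²/yr.
Burial below the mixed layer flux = ΣF_in − (0.01366) = 0.016597 − 0.01366 = 0.002937 kg/m²/yr.
τ = M / F = 2.199 / 0.002937 = 748.7 yr.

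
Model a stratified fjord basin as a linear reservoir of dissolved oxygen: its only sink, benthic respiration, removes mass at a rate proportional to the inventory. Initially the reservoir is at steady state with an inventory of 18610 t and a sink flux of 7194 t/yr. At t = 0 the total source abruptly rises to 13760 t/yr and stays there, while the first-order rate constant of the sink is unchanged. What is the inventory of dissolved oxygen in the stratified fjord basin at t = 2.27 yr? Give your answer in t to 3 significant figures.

28500 t

The sink rate constant is k = F₀/M₀ = 7194/18610 = 0.3866 yr⁻¹.
Solving dM/dt = F₁ − kM with M(0) = M₀ gives M(t) = F₁/k + (M₀ − F₁/k)·e^(−kt).
F₁/k = 13760/0.3866 = 35595 t; kt = 0.3866 × 2.27 = 0.8775, e^(−kt) = 0.4158.
M(2.27) = 35595 + (18610 − 35595) × 0.4158 = 35595 − 7063 = 28533 t.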